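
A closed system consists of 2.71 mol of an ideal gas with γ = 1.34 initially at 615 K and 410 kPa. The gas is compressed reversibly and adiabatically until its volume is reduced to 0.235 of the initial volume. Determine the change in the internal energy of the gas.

V₁ = nRT₁/P₁ = 2.71×8.314×615/410 = 33.8 L.
Adiabatic: TV^(γ−1) = const ⇒ T₂ = 615×(4.26)^0.340 = 1010 K; PV^γ = const ⇒ P₂ = 2850 kPa.
For an ideal gas ΔU = nCvΔT with Cv = R/(γ−1) = 24.5 J/(mol·K).
ΔU = 2.71×24.5×(1010−615) = 25900 J.

25900 J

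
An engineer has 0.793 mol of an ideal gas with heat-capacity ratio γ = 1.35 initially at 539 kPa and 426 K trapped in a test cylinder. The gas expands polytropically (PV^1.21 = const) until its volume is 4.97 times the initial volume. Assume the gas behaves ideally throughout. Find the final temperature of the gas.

V₁ = nRT₁/P₁ = 0.793×8.314×426/539 = 5.21 L.
Polytropic n=1.21: T₂ = T₁(V₁/V₂)^(n−1) = 426×(0.201)^0.21 = 304 K; P₂ = P₁(V₁/V₂)^n = 77.4 kPa.

304 K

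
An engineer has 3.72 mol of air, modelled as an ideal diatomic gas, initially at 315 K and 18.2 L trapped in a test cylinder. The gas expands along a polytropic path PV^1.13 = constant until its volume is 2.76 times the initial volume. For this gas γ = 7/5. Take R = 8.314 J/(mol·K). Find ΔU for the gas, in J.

P₁ = nRT₁/V₁ = 3.72×8.314×315/18.2 = 535 kPa.
Polytropic n=1.13: T₂ = T₁(V₁/V₂)^(n−1) = 315×(0.362)^0.13 = 276 K; P₂ = P₁(V₁/V₂)^n = 170 kPa.
For an ideal gas ΔU = nCvΔT with Cv = (5/2)R = 20.8 J/(mol·K).
ΔU = 3.72×20.8×(276−315) = -3010 J.

-3010 J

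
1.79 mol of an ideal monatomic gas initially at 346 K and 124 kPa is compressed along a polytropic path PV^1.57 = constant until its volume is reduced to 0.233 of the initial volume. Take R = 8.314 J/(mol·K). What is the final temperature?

794 K

V₁ = nRT₁/P₁ = 1.79×8.314×346/124 = 41.5 L.
Polytropic n=1.57: T₂ = T₁(V₁/V₂)^(n−1) = 346×(4.29)^0.57 = 794 K; P₂ = P₁(V₁/V₂)^n = 1220 kPa.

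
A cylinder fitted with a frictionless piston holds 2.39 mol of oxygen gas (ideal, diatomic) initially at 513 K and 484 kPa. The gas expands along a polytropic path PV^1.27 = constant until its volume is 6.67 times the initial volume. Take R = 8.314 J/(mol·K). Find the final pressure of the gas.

43.5 kPa

V₁ = nRT₁/P₁ = 2.39×8.314×513/484 = 21.1 L.
Polytropic n=1.27: T₂ = T₁(V₁/V₂)^(n−1) = 513×(0.150)^0.27 = 307 K; P₂ = P₁(V₁/V₂)^n = 43.5 kPa.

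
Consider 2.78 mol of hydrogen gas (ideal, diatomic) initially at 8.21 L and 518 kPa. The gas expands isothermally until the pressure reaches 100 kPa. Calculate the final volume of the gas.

42.5 L

T₁ = P₁V₁/(nR) = 518×8.21/(2.78×8.314) = 184 K.
Isothermal: T stays 184 K; PV = const ⇒ V₂ = 42.5 L, P₂ = 100 kPa.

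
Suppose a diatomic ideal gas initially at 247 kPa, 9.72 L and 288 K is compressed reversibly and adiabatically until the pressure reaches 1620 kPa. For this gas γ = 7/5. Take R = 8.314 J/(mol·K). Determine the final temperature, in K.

Adiabatic: T₂/T₁ = (P₂/P₁)^((γ−1)/γ) ⇒ T₂ = 288×(6.56)^0.286 = 493 K; V₂ = 2.54 L.

493 K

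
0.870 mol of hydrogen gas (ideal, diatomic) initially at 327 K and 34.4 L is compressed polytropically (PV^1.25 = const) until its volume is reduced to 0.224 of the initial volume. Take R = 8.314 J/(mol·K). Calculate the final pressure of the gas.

446 kPa

P₁ = nRT₁/V₁ = 0.870×8.314×327/34.4 = 68.8 kPa.
Polytropic n=1.25: T₂ = T₁(V₁/V₂)^(n−1) = 327×(4.46)^0.25 = 475 K; P₂ = P₁(V₁/V₂)^n = 446 kPa.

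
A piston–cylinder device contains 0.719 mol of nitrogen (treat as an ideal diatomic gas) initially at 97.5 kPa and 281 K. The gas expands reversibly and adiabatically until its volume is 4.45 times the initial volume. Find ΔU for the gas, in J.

-1890 J

V₁ = nRT₁/P₁ = 0.719×8.314×281/97.5 = 17.2 L.
Adiabatic: TV^(γ−1) = const ⇒ T₂ = 281×(0.225)^0.400 = 155 K; PV^γ = const ⇒ P₂ = 12.1 kPa.
For an ideal gas ΔU = nCvΔT with Cv = (5/2)R = 20.8 J/(mol·K).
ΔU = 0.719×20.8×(155−281) = -1890 J.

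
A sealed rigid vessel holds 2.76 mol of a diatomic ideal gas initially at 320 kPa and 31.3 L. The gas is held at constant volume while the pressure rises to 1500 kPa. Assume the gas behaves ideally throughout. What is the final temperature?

2050 K

T₁ = P₁V₁/(nR) = 320×31.3/(2.76×8.314) = 436 K.
Isochoric: V stays 31.3 L; P/T = const ⇒ T₂ = 2050 K, P₂ = 1500 kPa.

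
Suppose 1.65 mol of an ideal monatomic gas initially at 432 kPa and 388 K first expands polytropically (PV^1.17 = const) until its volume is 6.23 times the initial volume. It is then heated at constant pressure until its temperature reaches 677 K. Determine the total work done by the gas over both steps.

13800 J

V₁ = nRT₁/P₁ = 1.65×8.314×388/432 = 12.3 L.
Step 1 — Polytropic n=1.17: T₂ = T₁(V₁/V₂)^(n−1) = 388×(0.161)^0.17 = 284 K; P₂ = P₁(V₁/V₂)^n = 50.8 kPa.
W = (P₁V₁−P₂V₂)/(n−1) = (432×12.3−50.8×76.8)/0.17 = 8370 J.
ΔU = nCvΔT = 1.65×12.5×(284−388) = -2130 J.
Q = ΔU + W = 6230 J.
State after step 1: P = 50.8 kPa, V = 76.8 L, T = 284 K.
Step 2 — Isobaric: P stays 50.8 kPa; V/T = const ⇒ T₂ = 677 K, V₂ = 183 L.
W = PΔV = 50.8×(183−76.8) kPa·L = 5390 J.
ΔU = nCvΔT = 1.65×12.5×(677−284) = 8080 J.
Q = ΔU + W = nCpΔT = 13500 J.
Net over both steps: W = 13800 J, Q = 19700 J, ΔU = 5950 J.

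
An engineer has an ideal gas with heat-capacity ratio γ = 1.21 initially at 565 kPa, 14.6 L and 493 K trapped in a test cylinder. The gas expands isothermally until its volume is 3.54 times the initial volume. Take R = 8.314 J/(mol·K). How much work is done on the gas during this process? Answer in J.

-10400 J

n = P₁V₁/(RT₁) = 565×14.6/(8.314×493) = 2.01 mol.
Isothermal: T stays 493 K; PV = const ⇒ V₂ = 51.7 L, P₂ = 160 kPa.
W = nRT ln(V₂/V₁) = 2.01×8.314×493×ln(3.54) = 10400 J.
Work done on the gas = −W_by = -10400 J.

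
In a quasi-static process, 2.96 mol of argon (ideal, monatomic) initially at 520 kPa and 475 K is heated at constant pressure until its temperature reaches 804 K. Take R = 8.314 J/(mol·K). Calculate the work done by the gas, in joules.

8100 J

V₁ = nRT₁/P₁ = 2.96×8.314×475/520 = 22.5 L.
Isobaric: P stays 520 kPa; V/T = const ⇒ T₂ = 804 K, V₂ = 38.0 L.
W = PΔV = 520×(38.0−22.5) kPa·L = 8100 J.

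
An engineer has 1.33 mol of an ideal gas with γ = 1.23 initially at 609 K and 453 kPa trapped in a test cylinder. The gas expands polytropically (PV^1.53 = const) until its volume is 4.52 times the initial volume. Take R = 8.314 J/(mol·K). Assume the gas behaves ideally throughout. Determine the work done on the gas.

-6990 J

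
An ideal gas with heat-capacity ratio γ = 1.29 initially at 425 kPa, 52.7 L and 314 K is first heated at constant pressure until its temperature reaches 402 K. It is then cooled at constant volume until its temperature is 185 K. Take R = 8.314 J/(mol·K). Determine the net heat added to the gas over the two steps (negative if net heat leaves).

n = P₁V₁/(RT₁) = 425×52.7/(8.314×314) = 8.58 mol.
Step 1 — Isobaric: P stays 425 kPa; V/T = const ⇒ T₂ = 402 K, V₂ = 67.5 L.
W = PΔV = 425×(67.5−52.7) kPa·L = 6280 J.
ΔU = nCvΔT = 8.58×28.7×(402−314) = 21600 J.
Q = ΔU + W = nCpΔT = 27900 J.
State after step 1: P = 425 kPa, V = 67.5 L, T = 402 K.
Step 2 — Isochoric: V stays 67.5 L; P/T = const ⇒ T₂ = 185 K, P₂ = 196 kPa.
W = 0 (no volume change).
ΔU = nCvΔT = 8.58×28.7×(185−402) = -53400 J.
Q = ΔU = -53400 J.
Net over both steps: W = 6280 J, Q = -25500 J, ΔU = -31700 J.

-25500 J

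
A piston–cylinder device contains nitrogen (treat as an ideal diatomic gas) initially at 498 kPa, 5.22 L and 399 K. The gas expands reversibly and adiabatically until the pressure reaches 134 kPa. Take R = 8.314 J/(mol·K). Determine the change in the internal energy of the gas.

n = P₁V₁/(RT₁) = 498×5.22/(8.314×399) = 0.784 mol.
Adiabatic: T₂/T₁ = (P₂/P₁)^((γ−1)/γ) ⇒ T₂ = 399×(0.269)^0.286 = 274 K; V₂ = 13.3 L.
For an ideal gas ΔU = nCvΔT with Cv = (5/2)R = 20.8 J/(mol·K).
ΔU = 0.784×20.8×(274−399) = -2030 J.

-2030 J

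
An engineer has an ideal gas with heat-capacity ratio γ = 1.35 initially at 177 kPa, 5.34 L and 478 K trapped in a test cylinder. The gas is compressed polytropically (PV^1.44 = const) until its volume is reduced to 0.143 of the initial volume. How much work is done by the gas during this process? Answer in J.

-2910 J

n = P₁V₁/(RT₁) = 177×5.34/(8.314×478) = 0.238 mol.
Polytropic n=1.44: T₂ = T₁(V₁/V₂)^(n−1) = 478×(6.99)^0.44 = 1120 K; P₂ = P₁(V₁/V₂)^n = 2910 kPa.
W = (P₁V₁−P₂V₂)/(n−1) = (177×5.34−2910×0.764)/0.44 = -2910 J.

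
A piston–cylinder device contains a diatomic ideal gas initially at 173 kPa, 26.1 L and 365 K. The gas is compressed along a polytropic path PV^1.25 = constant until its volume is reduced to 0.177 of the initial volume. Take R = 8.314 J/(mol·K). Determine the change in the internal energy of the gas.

n = P₁V₁/(RT₁) = 173×26.1/(8.314×365) = 1.49 mol.
Polytropic n=1.25: T₂ = T₁(V₁/V₂)^(n−1) = 365×(5.65)^0.25 = 563 K; P₂ = P₁(V₁/V₂)^n = 1510 kPa.
For an ideal gas ΔU = nCvΔT with Cv = (5/2)R = 20.8 J/(mol·K).
ΔU = 1.49×20.8×(563−365) = 6120 J.

6120 J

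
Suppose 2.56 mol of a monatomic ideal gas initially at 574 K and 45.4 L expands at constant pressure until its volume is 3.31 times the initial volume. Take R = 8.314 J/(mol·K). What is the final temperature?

P₁ = nRT₁/V₁ = 2.56×8.314×574/45.4 = 269 kPa.
Isobaric: P stays 269 kPa; V/T = const ⇒ T₂ = 1900 K, V₂ = 150 L.

1900 K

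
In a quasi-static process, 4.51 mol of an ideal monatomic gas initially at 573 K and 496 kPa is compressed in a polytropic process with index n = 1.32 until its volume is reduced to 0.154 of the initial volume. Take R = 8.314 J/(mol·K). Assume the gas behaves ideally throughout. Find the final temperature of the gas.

1040 K

V₁ = nRT₁/P₁ = 4.51×8.314×573/496 = 43.3 L.
Polytropic n=1.32: T₂ = T₁(V₁/V₂)^(n−1) = 573×(6.49)^0.32 = 1040 K; P₂ = P₁(V₁/V₂)^n = 5860 kPa.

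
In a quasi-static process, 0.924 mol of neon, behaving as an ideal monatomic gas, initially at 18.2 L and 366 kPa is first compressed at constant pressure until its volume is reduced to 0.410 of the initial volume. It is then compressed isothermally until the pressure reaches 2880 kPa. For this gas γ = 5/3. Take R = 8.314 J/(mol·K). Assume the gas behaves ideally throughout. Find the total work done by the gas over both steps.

-9560 J

T₁ = P₁V₁/(nR) = 366×18.2/(0.924×8.314) = 867 K.
Step 1 — Isobaric: P stays 366 kPa; V/T = const ⇒ T₂ = 356 K, V₂ = 7.46 L.
W = PΔV = 366×(7.46−18.2) kPa·L = -3930 J.
ΔU = nCvΔT = 0.924×12.5×(356−867) = -5900 J.
Q = ΔU + W = nCpΔT = -9830 J.
State after step 1: P = 366 kPa, V = 7.46 L, T = 356 K.
Step 2 — Isothermal: T stays 356 K; PV = const ⇒ V₂ = 0.948 L, P₂ = 2880 kPa.
ΔU = 0 (ideal gas, T constant).
W = nRT ln(V₂/V₁) = 0.924×8.314×356×ln(0.127) = -5630 J.
Q = ΔU + W = -5630 J.
Net over both steps: W = -9560 J, Q = -15500 J, ΔU = -5900 J.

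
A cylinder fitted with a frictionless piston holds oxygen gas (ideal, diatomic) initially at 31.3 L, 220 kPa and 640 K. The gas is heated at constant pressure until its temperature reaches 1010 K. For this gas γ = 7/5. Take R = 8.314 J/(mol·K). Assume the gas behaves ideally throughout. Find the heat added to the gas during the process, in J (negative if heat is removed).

13900 J

n = P₁V₁/(RT₁) = 220×31.3/(8.314×640) = 1.29 mol.
Isobaric: P stays 220 kPa; V/T = const ⇒ T₂ = 1010 K, V₂ = 49.4 L.
W = PΔV = 220×(49.4−31.3) kPa·L = 3980 J.
ΔU = nCvΔT = 1.29×20.8×(1010−640) = 9950 J.
Q = ΔU + W = nCpΔT = 13900 J.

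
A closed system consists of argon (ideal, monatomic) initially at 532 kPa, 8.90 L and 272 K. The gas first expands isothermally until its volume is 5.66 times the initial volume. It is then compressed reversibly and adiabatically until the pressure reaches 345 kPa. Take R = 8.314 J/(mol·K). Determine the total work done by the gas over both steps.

3360 J

n = P₁V₁/(RT₁) = 532×8.90/(8.314×272) = 2.09 mol.
Step 1 — Isothermal: T stays 272 K; PV = const ⇒ V₂ = 50.4 L, P₂ = 94.0 kPa.
ΔU = 0 (ideal gas, T constant).
W = nRT ln(V₂/V₁) = 2.09×8.314×272×ln(5.66) = 8210 J.
Q = ΔU + W = 8210 J.
State after step 1: P = 94.0 kPa, V = 50.4 L, T = 272 K.
Step 2 — Adiabatic: T₂/T₁ = (P₂/P₁)^((γ−1)/γ) ⇒ T₂ = 272×(3.67)^0.400 = 458 K; V₂ = 23.1 L.
ΔU = nCvΔT = 2.09×12.5×(458−272) = 4850 J.
Q = 0 for an adiabatic process, so W = −ΔU = -4850 J.
Net over both steps: W = 3360 J, Q = 8210 J, ΔU = 4850 J.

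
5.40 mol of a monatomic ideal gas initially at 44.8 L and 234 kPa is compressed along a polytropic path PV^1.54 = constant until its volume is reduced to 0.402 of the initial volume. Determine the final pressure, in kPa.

952 kPa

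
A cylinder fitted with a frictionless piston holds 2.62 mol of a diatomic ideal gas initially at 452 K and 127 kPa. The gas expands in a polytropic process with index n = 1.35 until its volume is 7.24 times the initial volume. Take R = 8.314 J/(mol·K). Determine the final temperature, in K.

226 K

V₁ = nRT₁/P₁ = 2.62×8.314×452/127 = 77.5 L.
Polytropic n=1.35: T₂ = T₁(V₁/V₂)^(n−1) = 452×(0.138)^0.35 = 226 K; P₂ = P₁(V₁/V₂)^n = 8.77 kPa.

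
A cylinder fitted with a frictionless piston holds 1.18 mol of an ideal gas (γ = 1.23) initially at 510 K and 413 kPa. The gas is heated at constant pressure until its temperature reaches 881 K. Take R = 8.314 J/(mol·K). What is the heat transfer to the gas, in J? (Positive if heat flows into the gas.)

V₁ = nRT₁/P₁ = 1.18×8.314×510/413 = 12.1 L.
Isobaric: P stays 413 kPa; V/T = const ⇒ T₂ = 881 K, V₂ = 20.9 L.
W = PΔV = 413×(20.9−12.1) kPa·L = 3640 J.
ΔU = nCvΔT = 1.18×36.1×(881−510) = 15800 J.
Q = ΔU + W = nCpΔT = 19500 J.

19500 J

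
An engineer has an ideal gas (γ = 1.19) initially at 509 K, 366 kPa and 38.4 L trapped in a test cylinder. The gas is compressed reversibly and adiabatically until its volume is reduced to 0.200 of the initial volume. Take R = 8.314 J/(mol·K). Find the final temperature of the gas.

691 K

Adiabatic: TV^(γ−1) = const ⇒ T₂ = 509×(5.00)^0.190 = 691 K; PV^γ = const ⇒ P₂ = 2480 kPa.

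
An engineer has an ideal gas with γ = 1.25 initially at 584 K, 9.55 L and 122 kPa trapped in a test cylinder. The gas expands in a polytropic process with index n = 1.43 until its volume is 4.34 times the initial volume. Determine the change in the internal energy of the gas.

-2180 J

n = P₁V₁/(RT₁) = 122×9.55/(8.314×584) = 0.240 mol.
Polytropic n=1.43: T₂ = T₁(V₁/V₂)^(n−1) = 584×(0.230)^0.43 = 311 K; P₂ = P₁(V₁/V₂)^n = 15.0 kPa.
For an ideal gas ΔU = nCvΔT with Cv = R/(γ−1) = 33.3 J/(mol·K).
ΔU = 0.240×33.3×(311−584) = -2180 J.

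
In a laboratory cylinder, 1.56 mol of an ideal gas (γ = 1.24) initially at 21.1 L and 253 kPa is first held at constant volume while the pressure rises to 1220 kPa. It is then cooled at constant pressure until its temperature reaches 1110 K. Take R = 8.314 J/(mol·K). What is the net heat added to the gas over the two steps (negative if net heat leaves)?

26400 J

T₁ = P₁V₁/(nR) = 253×21.1/(1.56×8.314) = 412 K.
Step 1 — Isochoric: V stays 21.1 L; P/T = const ⇒ T₂ = 1980 K, P₂ = 1220 kPa.
W = 0 (no volume change).
ΔU = nCvΔT = 1.56×34.6×(1980−412) = 85000 J.
Q = ΔU = 85000 J.
State after step 1: P = 1220 kPa, V = 21.1 L, T = 1980 K.
Step 2 — Isobaric: P stays 1220 kPa; V/T = const ⇒ T₂ = 1110 K, V₂ = 11.8 L.
W = PΔV = 1220×(11.8−21.1) kPa·L = -11300 J.
ΔU = nCvΔT = 1.56×34.6×(1110−1980) = -47300 J.
Q = ΔU + W = nCpΔT = -58600 J.
Net over both steps: W = -11300 J, Q = 26400 J, ΔU = 37700 J.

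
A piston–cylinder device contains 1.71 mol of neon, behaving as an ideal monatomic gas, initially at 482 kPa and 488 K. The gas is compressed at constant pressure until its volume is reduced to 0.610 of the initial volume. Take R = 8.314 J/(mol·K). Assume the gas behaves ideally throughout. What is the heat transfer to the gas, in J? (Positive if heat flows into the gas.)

V₁ = nRT₁/P₁ = 1.71×8.314×488/482 = 14.4 L.
Isobaric: P stays 482 kPa; V/T = const ⇒ T₂ = 298 K, V₂ = 8.78 L.
W = PΔV = 482×(8.78−14.4) kPa·L = -2710 J.
ΔU = nCvΔT = 1.71×12.5×(298−488) = -4060 J.
Q = ΔU + W = nCpΔT = -6760 J.

-6760 J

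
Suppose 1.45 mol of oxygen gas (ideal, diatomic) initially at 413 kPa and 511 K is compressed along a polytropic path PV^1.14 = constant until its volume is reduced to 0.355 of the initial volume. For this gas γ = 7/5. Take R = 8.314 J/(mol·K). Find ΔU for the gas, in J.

2400 J

V₁ = nRT₁/P₁ = 1.45×8.314×511/413 = 14.9 L.
Polytropic n=1.14: T₂ = T₁(V₁/V₂)^(n−1) = 511×(2.82)^0.14 = 591 K; P₂ = P₁(V₁/V₂)^n = 1340 kPa.
For an ideal gas ΔU = nCvΔT with Cv = (5/2)R = 20.8 J/(mol·K).
ΔU = 1.45×20.8×(591−511) = 2400 J.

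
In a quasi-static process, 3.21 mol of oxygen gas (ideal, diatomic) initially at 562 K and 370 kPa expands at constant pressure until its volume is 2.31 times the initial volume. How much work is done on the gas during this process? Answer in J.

-19600 J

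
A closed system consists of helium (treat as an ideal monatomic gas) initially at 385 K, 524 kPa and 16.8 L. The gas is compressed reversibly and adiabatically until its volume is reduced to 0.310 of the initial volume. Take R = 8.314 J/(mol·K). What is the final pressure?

3690 kPa

Adiabatic: TV^(γ−1) = const ⇒ T₂ = 385×(3.23)^0.667 = 841 K; PV^γ = const ⇒ P₂ = 3690 kPa.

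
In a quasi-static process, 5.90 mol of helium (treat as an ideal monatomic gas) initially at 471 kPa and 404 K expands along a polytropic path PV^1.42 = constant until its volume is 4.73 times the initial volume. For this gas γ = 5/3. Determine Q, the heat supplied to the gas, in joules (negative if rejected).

V₁ = nRT₁/P₁ = 5.90×8.314×404/471 = 42.1 L.
Polytropic n=1.42: T₂ = T₁(V₁/V₂)^(n−1) = 404×(0.211)^0.42 = 210 K; P₂ = P₁(V₁/V₂)^n = 51.8 kPa.
W = (P₁V₁−P₂V₂)/(n−1) = (471×42.1−51.8×199)/0.42 = 22600 J.
ΔU = nCvΔT = 5.90×12.5×(210−404) = -14200 J.
Q = ΔU + W = 8370 J.

8370 J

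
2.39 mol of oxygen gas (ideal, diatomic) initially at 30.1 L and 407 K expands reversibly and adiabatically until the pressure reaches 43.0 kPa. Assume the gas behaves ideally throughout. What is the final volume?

P₁ = nRT₁/V₁ = 2.39×8.314×407/30.1 = 269 kPa.
Adiabatic: T₂/T₁ = (P₂/P₁)^((γ−1)/γ) ⇒ T₂ = 407×(0.160)^0.286 = 241 K; V₂ = 111 L.

111 L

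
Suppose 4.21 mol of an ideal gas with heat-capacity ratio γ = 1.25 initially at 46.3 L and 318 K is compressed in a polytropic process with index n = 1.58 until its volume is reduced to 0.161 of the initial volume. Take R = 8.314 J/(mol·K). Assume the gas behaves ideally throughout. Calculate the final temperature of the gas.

917 K

P₁ = nRT₁/V₁ = 4.21×8.314×318/46.3 = 240 kPa.
Polytropic n=1.58: T₂ = T₁(V₁/V₂)^(n−1) = 318×(6.21)^0.58 = 917 K; P₂ = P₁(V₁/V₂)^n = 4310 kPa.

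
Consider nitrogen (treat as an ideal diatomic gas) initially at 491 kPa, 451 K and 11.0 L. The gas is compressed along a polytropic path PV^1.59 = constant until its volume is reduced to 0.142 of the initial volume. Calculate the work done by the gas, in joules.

n = P₁V₁/(RT₁) = 491×11.0/(8.314×451) = 1.44 mol.
Polytropic n=1.59: T₂ = T₁(V₁/V₂)^(n−1) = 451×(7.04)^0.59 = 1430 K; P₂ = P₁(V₁/V₂)^n = 10900 kPa.
W = (P₁V₁−P₂V₂)/(n−1) = (491×11.0−10900×1.56)/0.59 = -19800 J.

-19800 J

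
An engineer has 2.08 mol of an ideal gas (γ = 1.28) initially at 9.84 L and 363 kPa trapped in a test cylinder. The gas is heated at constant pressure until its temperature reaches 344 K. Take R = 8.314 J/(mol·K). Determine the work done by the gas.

T₁ = P₁V₁/(nR) = 363×9.84/(2.08×8.314) = 207 K.
Isobaric: P stays 363 kPa; V/T = const ⇒ T₂ = 344 K, V₂ = 16.4 L.
W = PΔV = 363×(16.4−9.84) kPa·L = 2380 J.

2380 J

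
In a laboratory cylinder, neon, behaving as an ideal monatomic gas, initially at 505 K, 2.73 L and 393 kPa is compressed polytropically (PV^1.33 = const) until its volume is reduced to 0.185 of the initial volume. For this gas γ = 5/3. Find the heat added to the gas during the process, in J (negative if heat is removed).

n = P₁V₁/(RT₁) = 393×2.73/(8.314×505) = 0.256 mol.
Polytropic n=1.33: T₂ = T₁(V₁/V₂)^(n−1) = 505×(5.41)^0.33 = 881 K; P₂ = P₁(V₁/V₂)^n = 3710 kPa.
W = (P₁V₁−P₂V₂)/(n−1) = (393×2.73−3710×0.505)/0.33 = -2420 J.
ΔU = nCvΔT = 0.256×12.5×(881−505) = 1200 J.
Q = ΔU + W = -1220 J.

-1220 J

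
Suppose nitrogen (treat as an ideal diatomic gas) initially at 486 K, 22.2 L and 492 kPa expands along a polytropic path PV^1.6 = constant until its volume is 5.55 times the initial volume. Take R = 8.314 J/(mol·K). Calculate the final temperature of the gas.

Polytropic n=1.6: T₂ = T₁(V₁/V₂)^(n−1) = 486×(0.180)^0.60 = 174 K; P₂ = P₁(V₁/V₂)^n = 31.7 kPa.

174 K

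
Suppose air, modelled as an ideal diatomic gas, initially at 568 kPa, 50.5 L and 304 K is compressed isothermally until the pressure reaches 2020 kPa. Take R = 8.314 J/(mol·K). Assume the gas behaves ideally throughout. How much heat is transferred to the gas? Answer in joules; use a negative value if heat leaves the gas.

n = P₁V₁/(RT₁) = 568×50.5/(8.314×304) = 11.3 mol.
Isothermal: T stays 304 K; PV = const ⇒ V₂ = 14.2 L, P₂ = 2020 kPa.
ΔU = 0 (ideal gas, T constant).
W = nRT ln(V₂/V₁) = 11.3×8.314×304×ln(0.281) = -36400 J.
Q = ΔU + W = -36400 J.

-36400 J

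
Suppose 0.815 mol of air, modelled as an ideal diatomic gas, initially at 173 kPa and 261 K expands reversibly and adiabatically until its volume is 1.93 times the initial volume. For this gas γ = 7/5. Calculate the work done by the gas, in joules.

V₁ = nRT₁/P₁ = 0.815×8.314×261/173 = 10.2 L.
Adiabatic: TV^(γ−1) = const ⇒ T₂ = 261×(0.518)^0.400 = 201 K; PV^γ = const ⇒ P₂ = 68.9 kPa.
ΔU = nCvΔT = 0.815×20.8×(201−261) = -1020 J.
Q = 0 for an adiabatic process, so W = −ΔU = 1020 J.

1020 J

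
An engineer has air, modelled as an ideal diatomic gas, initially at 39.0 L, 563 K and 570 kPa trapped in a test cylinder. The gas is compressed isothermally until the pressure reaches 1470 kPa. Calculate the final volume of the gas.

Isothermal: T stays 563 K; PV = const ⇒ V₂ = 15.1 L, P₂ = 1470 kPa.

15.1 L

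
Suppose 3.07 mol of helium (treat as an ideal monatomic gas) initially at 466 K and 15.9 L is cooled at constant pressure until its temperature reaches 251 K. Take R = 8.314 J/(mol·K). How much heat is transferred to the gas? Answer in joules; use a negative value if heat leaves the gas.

P₁ = nRT₁/V₁ = 3.07×8.314×466/15.9 = 748 kPa.
Isobaric: P stays 748 kPa; V/T = const ⇒ T₂ = 251 K, V₂ = 8.56 L.
W = PΔV = 748×(8.56−15.9) kPa·L = -5490 J.
ΔU = nCvΔT = 3.07×12.5×(251−466) = -8230 J.
Q = ΔU + W = nCpΔT = -13700 J.

-13700 J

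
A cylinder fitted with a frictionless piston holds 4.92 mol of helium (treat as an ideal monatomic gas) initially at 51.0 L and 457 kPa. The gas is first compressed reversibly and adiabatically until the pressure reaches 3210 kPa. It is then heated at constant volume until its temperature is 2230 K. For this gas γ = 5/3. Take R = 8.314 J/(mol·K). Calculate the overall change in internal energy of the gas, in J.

T₁ = P₁V₁/(nR) = 457×51.0/(4.92×8.314) = 570 K.
Step 1 — Adiabatic: T₂/T₁ = (P₂/P₁)^((γ−1)/γ) ⇒ T₂ = 570×(7.02)^0.400 = 1240 K; V₂ = 15.8 L.
ΔU = nCvΔT = 4.92×12.5×(1240−570) = 41300 J.
Q = 0 for an adiabatic process, so W = −ΔU = -41300 J.
State after step 1: P = 3210 kPa, V = 15.8 L, T = 1240 K.
Step 2 — Isochoric: V stays 15.8 L; P/T = const ⇒ T₂ = 2230 K, P₂ = 5760 kPa.
W = 0 (no volume change).
ΔU = nCvΔT = 4.92×12.5×(2230−1240) = 60600 J.
Q = ΔU = 60600 J.
Net over both steps: W = -41300 J, Q = 60600 J, ΔU = 102000 J.

102000 J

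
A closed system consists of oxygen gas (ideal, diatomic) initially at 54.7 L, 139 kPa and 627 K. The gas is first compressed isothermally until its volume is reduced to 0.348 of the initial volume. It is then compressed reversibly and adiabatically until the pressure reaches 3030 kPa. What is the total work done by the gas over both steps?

n = P₁V₁/(RT₁) = 139×54.7/(8.314×627) = 1.46 mol.
Step 1 — Isothermal: T stays 627 K; PV = const ⇒ V₂ = 19.0 L, P₂ = 399 kPa.
ΔU = 0 (ideal gas, T constant).
W = nRT ln(V₂/V₁) = 1.46×8.314×627×ln(0.348) = -8030 J.
Q = ΔU + W = -8030 J.
State after step 1: P = 399 kPa, V = 19.0 L, T = 627 K.
Step 2 — Adiabatic: T₂/T₁ = (P₂/P₁)^((γ−1)/γ) ⇒ T₂ = 627×(7.59)^0.286 = 1120 K; V₂ = 4.48 L.
ΔU = nCvΔT = 1.46×20.8×(1120−627) = 14900 J.
Q = 0 for an adiabatic process, so W = −ΔU = -14900 J.
Net over both steps: W = -22900 J, Q = -8030 J, ΔU = 14900 J.

-22900 J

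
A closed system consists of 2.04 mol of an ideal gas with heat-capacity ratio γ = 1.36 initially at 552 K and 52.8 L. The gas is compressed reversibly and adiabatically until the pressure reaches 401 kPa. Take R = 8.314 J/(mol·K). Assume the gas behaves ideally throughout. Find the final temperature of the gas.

685 K

P₁ = nRT₁/V₁ = 2.04×8.314×552/52.8 = 177 kPa.
Adiabatic: T₂/T₁ = (P₂/P₁)^((γ−1)/γ) ⇒ T₂ = 552×(2.26)^0.265 = 685 K; V₂ = 29.0 L.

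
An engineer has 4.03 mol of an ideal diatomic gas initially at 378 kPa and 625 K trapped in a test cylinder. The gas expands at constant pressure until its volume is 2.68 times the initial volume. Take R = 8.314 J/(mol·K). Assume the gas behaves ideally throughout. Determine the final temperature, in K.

1680 K

V₁ = nRT₁/P₁ = 4.03×8.314×625/378 = 55.4 L.
Isobaric: P stays 378 kPa; V/T = const ⇒ T₂ = 1680 K, V₂ = 148 L.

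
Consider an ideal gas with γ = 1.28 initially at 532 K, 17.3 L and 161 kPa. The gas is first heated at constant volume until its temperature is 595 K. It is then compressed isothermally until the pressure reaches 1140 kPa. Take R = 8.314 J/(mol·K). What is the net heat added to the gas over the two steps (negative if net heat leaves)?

n = P₁V₁/(RT₁) = 161×17.3/(8.314×532) = 0.630 mol.
Step 1 — Isochoric: V stays 17.3 L; P/T = const ⇒ T₂ = 595 K, P₂ = 180 kPa.
W = 0 (no volume change).
ΔU = nCvΔT = 0.630×29.7×(595−532) = 1180 J.
Q = ΔU = 1180 J.
State after step 1: P = 180 kPa, V = 17.3 L, T = 595 K.
Step 2 — Isothermal: T stays 595 K; PV = const ⇒ V₂ = 2.73 L, P₂ = 1140 kPa.
ΔU = 0 (ideal gas, T constant).
W = nRT ln(V₂/V₁) = 0.630×8.314×595×ln(0.158) = -5750 J.
Q = ΔU + W = -5750 J.
Net over both steps: W = -5750 J, Q = -4570 J, ΔU = 1180 J.

-4570 J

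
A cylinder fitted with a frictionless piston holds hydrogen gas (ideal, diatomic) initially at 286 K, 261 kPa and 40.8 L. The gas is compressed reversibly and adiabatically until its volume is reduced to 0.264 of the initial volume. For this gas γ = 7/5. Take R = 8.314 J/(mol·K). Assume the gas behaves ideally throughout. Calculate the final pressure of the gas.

Adiabatic: TV^(γ−1) = const ⇒ T₂ = 286×(3.79)^0.400 = 487 K; PV^γ = const ⇒ P₂ = 1680 kPa.

1680 kPa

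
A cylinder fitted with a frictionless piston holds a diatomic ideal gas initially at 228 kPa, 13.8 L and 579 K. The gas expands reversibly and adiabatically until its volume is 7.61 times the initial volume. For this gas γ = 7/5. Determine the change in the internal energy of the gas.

n = P₁V₁/(RT₁) = 228×13.8/(8.314×579) = 0.654 mol.
Adiabatic: TV^(γ−1) = const ⇒ T₂ = 579×(0.131)^0.400 = 257 K; PV^γ = const ⇒ P₂ = 13.3 kPa.
For an ideal gas ΔU = nCvΔT with Cv = (5/2)R = 20.8 J/(mol·K).
ΔU = 0.654×20.8×(257−579) = -4370 J.

-4370 J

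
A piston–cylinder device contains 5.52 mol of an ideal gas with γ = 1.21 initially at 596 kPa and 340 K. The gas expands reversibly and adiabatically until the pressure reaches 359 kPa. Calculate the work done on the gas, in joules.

V₁ = nRT₁/P₁ = 5.52×8.314×340/596 = 26.2 L.
Adiabatic: T₂/T₁ = (P₂/P₁)^((γ−1)/γ) ⇒ T₂ = 340×(0.602)^0.174 = 311 K; V₂ = 39.8 L.
ΔU = nCvΔT = 5.52×39.6×(311−340) = -6260 J.
Q = 0 for an adiabatic process, so W = −ΔU = 6260 J.
Work done on the gas = −W_by = -6260 J.

-6260 J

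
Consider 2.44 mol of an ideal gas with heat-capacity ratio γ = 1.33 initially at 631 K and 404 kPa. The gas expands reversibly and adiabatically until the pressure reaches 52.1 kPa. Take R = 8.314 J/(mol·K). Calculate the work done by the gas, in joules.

15500 J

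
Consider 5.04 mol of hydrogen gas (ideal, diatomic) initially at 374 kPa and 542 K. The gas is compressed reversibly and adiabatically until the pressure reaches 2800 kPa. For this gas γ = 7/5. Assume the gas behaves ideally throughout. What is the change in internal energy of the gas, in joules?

V₁ = nRT₁/P₁ = 5.04×8.314×542/374 = 60.7 L.
Adiabatic: T₂/T₁ = (P₂/P₁)^((γ−1)/γ) ⇒ T₂ = 542×(7.49)^0.286 = 963 K; V₂ = 14.4 L.
For an ideal gas ΔU = nCvΔT with Cv = (5/2)R = 20.8 J/(mol·K).
ΔU = 5.04×20.8×(963−542) = 44100 J.

44100 J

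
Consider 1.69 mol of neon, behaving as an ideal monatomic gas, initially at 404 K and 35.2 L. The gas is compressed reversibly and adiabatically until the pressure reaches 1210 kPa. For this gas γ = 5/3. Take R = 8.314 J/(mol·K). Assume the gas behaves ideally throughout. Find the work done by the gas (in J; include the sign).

P₁ = nRT₁/V₁ = 1.69×8.314×404/35.2 = 161 kPa.
Adiabatic: T₂/T₁ = (P₂/P₁)^((γ−1)/γ) ⇒ T₂ = 404×(7.50)^0.400 = 905 K; V₂ = 10.5 L.
ΔU = nCvΔT = 1.69×12.5×(905−404) = 10600 J.
Q = 0 for an adiabatic process, so W = −ΔU = -10600 J.

-10600 J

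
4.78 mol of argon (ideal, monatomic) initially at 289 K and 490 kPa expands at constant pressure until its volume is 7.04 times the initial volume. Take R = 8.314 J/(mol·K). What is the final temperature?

V₁ = nRT₁/P₁ = 4.78×8.314×289/490 = 23.4 L.
Isobaric: P stays 490 kPa; V/T = const ⇒ T₂ = 2030 K, V₂ = 165 L.

2030 K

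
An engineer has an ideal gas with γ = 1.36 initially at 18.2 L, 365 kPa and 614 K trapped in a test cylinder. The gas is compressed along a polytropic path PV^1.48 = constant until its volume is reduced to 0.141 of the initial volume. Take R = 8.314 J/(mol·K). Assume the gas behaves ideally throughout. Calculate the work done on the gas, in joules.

21600 J

n = P₁V₁/(RT₁) = 365×18.2/(8.314×614) = 1.30 mol.
Polytropic n=1.48: T₂ = T₁(V₁/V₂)^(n−1) = 614×(7.09)^0.48 = 1570 K; P₂ = P₁(V₁/V₂)^n = 6630 kPa.
W = (P₁V₁−P₂V₂)/(n−1) = (365×18.2−6630×2.57)/0.48 = -21600 J.
Work done on the gas = −W_by = 21600 J.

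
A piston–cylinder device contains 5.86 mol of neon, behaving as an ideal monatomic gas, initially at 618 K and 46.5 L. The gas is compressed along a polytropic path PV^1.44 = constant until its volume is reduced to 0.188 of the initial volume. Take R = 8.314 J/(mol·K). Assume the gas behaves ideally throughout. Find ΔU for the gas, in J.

49100 J

P₁ = nRT₁/V₁ = 5.86×8.314×618/46.5 = 648 kPa.
Polytropic n=1.44: T₂ = T₁(V₁/V₂)^(n−1) = 618×(5.32)^0.44 = 1290 K; P₂ = P₁(V₁/V₂)^n = 7190 kPa.
For an ideal gas ΔU = nCvΔT with Cv = (3/2)R = 12.5 J/(mol·K).
ΔU = 5.86×12.5×(1290−618) = 49100 J.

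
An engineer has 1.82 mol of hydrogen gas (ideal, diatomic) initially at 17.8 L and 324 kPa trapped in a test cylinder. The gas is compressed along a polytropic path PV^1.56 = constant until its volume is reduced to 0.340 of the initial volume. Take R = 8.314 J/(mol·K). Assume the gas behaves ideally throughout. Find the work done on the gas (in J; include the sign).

T₁ = P₁V₁/(nR) = 324×17.8/(1.82×8.314) = 381 K.
Polytropic n=1.56: T₂ = T₁(V₁/V₂)^(n−1) = 381×(2.94)^0.56 = 697 K; P₂ = P₁(V₁/V₂)^n = 1740 kPa.
W = (P₁V₁−P₂V₂)/(n−1) = (324×17.8−1740×6.05)/0.56 = -8540 J.
Work done on the gas = −W_by = 8540 J.

8540 J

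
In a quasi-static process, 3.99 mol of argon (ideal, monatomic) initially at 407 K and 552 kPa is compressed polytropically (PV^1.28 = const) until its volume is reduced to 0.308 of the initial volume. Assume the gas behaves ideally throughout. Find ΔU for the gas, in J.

V₁ = nRT₁/P₁ = 3.99×8.314×407/552 = 24.5 L.
Polytropic n=1.28: T₂ = T₁(V₁/V₂)^(n−1) = 407×(3.25)^0.28 = 566 K; P₂ = P₁(V₁/V₂)^n = 2490 kPa.
For an ideal gas ΔU = nCvΔT with Cv = (3/2)R = 12.5 J/(mol·K).
ΔU = 3.99×12.5×(566−407) = 7910 J.

7910 J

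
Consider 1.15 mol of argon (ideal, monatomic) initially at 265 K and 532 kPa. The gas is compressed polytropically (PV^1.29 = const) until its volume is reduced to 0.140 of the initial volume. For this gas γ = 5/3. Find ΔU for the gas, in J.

V₁ = nRT₁/P₁ = 1.15×8.314×265/532 = 4.76 L.
Polytropic n=1.29: T₂ = T₁(V₁/V₂)^(n−1) = 265×(7.14)^0.29 = 469 K; P₂ = P₁(V₁/V₂)^n = 6720 kPa.
For an ideal gas ΔU = nCvΔT with Cv = (3/2)R = 12.5 J/(mol·K).
ΔU = 1.15×12.5×(469−265) = 2920 J.

2920 J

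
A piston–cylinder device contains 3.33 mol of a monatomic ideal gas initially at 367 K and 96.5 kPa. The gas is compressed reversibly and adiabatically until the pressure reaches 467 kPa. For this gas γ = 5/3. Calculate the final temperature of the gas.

690 K

V₁ = nRT₁/P₁ = 3.33×8.314×367/96.5 = 105 L.
Adiabatic: T₂/T₁ = (P₂/P₁)^((γ−1)/γ) ⇒ T₂ = 367×(4.84)^0.400 = 690 K; V₂ = 40.9 L.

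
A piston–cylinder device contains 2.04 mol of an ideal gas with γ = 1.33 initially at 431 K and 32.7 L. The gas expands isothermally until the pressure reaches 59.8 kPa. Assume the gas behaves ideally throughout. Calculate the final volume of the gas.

P₁ = nRT₁/V₁ = 2.04×8.314×431/32.7 = 224 kPa.
Isothermal: T stays 431 K; PV = const ⇒ V₂ = 122 L, P₂ = 59.8 kPa.

122 L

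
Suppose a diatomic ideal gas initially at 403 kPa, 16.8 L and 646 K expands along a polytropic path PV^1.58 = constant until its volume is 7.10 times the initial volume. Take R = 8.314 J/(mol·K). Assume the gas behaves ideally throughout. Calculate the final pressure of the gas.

Polytropic n=1.58: T₂ = T₁(V₁/V₂)^(n−1) = 646×(0.141)^0.58 = 207 K; P₂ = P₁(V₁/V₂)^n = 18.2 kPa.

18.2 kPa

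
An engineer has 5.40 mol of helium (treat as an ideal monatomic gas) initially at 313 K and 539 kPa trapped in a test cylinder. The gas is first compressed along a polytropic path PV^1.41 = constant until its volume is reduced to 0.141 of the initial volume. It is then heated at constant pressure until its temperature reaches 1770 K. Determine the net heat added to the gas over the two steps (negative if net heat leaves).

V₁ = nRT₁/P₁ = 5.40×8.314×313/539 = 26.1 L.
Step 1 — Polytropic n=1.41: T₂ = T₁(V₁/V₂)^(n−1) = 313×(7.09)^0.41 = 699 K; P₂ = P₁(V₁/V₂)^n = 8530 kPa.
W = (P₁V₁−P₂V₂)/(n−1) = (539×26.1−8530×3.68)/0.41 = -42200 J.
ΔU = nCvΔT = 5.40×12.5×(699−313) = 26000 J.
Q = ΔU + W = -16300 J.
State after step 1: P = 8530 kPa, V = 3.68 L, T = 699 K.
Step 2 — Isobaric: P stays 8530 kPa; V/T = const ⇒ T₂ = 1770 K, V₂ = 9.31 L.
W = PΔV = 8530×(9.31−3.68) kPa·L = 48100 J.
ΔU = nCvΔT = 5.40×12.5×(1770−699) = 72100 J.
Q = ΔU + W = nCpΔT = 120000 J.
Net over both steps: W = 5840 J, Q = 104000 J, ΔU = 98100 J.

104000 J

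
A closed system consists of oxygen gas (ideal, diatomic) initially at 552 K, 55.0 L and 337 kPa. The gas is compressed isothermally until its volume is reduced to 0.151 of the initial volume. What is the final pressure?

2230 kPa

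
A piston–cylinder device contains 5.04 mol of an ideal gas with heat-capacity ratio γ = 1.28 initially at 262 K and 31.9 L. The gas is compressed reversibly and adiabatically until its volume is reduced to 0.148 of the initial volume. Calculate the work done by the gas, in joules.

P₁ = nRT₁/V₁ = 5.04×8.314×262/31.9 = 344 kPa.
Adiabatic: TV^(γ−1) = const ⇒ T₂ = 262×(6.76)^0.280 = 447 K; PV^γ = const ⇒ P₂ = 3970 kPa.
ΔU = nCvΔT = 5.04×29.7×(447−262) = 27700 J.
Q = 0 for an adiabatic process, so W = −ΔU = -27700 J.

-27700 J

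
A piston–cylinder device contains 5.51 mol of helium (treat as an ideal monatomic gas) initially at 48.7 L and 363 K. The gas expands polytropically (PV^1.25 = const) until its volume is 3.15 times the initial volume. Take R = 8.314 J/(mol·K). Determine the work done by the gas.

16600 J

P₁ = nRT₁/V₁ = 5.51×8.314×363/48.7 = 341 kPa.
Polytropic n=1.25: T₂ = T₁(V₁/V₂)^(n−1) = 363×(0.317)^0.25 = 272 K; P₂ = P₁(V₁/V₂)^n = 81.4 kPa.
W = (P₁V₁−P₂V₂)/(n−1) = (341×48.7−81.4×153)/0.25 = 16600 J.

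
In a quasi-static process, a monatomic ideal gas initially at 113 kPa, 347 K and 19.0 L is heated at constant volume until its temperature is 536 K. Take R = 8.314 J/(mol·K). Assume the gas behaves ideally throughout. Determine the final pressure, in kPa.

Isochoric: V stays 19.0 L; P/T = const ⇒ T₂ = 536 K, P₂ = 175 kPa.

175 kPa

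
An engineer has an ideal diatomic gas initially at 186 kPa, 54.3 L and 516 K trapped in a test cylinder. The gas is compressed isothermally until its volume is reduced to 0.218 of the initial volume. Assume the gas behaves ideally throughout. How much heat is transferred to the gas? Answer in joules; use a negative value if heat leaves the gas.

-15400 J

n = P₁V₁/(RT₁) = 186×54.3/(8.314×516) = 2.35 mol.
Isothermal: T stays 516 K; PV = const ⇒ V₂ = 11.8 L, P₂ = 853 kPa.
ΔU = 0 (ideal gas, T constant).
W = nRT ln(V₂/V₁) = 2.35×8.314×516×ln(0.218) = -15400 J.
Q = ΔU + W = -15400 J.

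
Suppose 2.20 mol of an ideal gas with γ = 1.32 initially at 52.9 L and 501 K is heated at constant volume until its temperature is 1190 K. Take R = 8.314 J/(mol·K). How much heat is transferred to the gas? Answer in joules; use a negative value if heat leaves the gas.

39400 J

P₁ = nRT₁/V₁ = 2.20×8.314×501/52.9 = 173 kPa.
Isochoric: V stays 52.9 L; P/T = const ⇒ T₂ = 1190 K, P₂ = 411 kPa.
W = 0 (no volume change).
ΔU = nCvΔT = 2.20×26.0×(1190−501) = 39400 J.
Q = ΔU = 39400 J.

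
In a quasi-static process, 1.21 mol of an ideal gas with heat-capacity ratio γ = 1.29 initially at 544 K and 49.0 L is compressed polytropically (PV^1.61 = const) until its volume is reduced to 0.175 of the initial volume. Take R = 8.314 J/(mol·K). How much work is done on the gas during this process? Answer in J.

17000 J

P₁ = nRT₁/V₁ = 1.21×8.314×544/49.0 = 112 kPa.
Polytropic n=1.61: T₂ = T₁(V₁/V₂)^(n−1) = 544×(5.71)^0.61 = 1580 K; P₂ = P₁(V₁/V₂)^n = 1850 kPa.
W = (P₁V₁−P₂V₂)/(n−1) = (112×49.0−1850×8.57)/0.61 = -17000 J.
Work done on the gas = −W_by = 17000 J.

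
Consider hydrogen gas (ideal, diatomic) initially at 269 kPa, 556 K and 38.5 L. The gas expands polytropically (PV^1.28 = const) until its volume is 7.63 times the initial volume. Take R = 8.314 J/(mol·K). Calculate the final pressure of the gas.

20.0 kPa

Polytropic n=1.28: T₂ = T₁(V₁/V₂)^(n−1) = 556×(0.131)^0.28 = 315 K; P₂ = P₁(V₁/V₂)^n = 20.0 kPa.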